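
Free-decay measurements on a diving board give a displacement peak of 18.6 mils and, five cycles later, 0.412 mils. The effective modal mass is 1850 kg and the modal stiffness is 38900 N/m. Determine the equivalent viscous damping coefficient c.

2040 N·s/m

Logarithmic decrement δ = (1/n)·ln(x₀/x_n) = (1/5)·ln(18.6/0.412) = (1/5)·ln(45.15) = 0.7620.
ζ = δ/√(4π² + δ²) = 0.7620/√(39.48 + 0.581) = 0.7620/6.329 = 0.1204.
c = ζ · 2√(km) = 0.1204 × 2√(38900 × 1850) = 0.1204 × 16970 = 2043 N·s/m.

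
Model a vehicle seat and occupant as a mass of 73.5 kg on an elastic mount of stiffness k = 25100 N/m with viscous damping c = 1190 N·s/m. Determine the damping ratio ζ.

0.438

ω_n = √(k/m) = √(25100/73.5) = 18.48 rad/s.
Critical damping c_c = 2√(k·m) = 2√(25100 × 73.5) = 2717 N·s/m, so ζ = c/c_c = 1190/2717 = 0.4381.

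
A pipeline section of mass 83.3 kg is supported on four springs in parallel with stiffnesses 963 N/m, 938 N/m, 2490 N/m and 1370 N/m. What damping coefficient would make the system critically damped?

1390 N·s/m

Parallel springs add: k_eq = 963 + 938 + 2490 + 1370 = 5761 N/m.
c_c = 2√(k_eq·m) = 2√(5761 × 83.3) = 2 × 692.7 = 1385 N·s/m.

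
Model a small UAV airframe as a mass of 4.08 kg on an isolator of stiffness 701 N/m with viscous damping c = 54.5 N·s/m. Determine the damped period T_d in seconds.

ω_n = √(k/m) = √(701.0/4.08) = 13.11 rad/s.
Critical damping c_c = 2√(k·m) = 2√(701.0 × 4.08) = 107.0 N·s/m, so ζ = c/c_c = 54.5/107.0 = 0.5095.
ω_d = ω_n√(1 − ζ²) = 13.11 × √(1 − 0.260) = 11.28 rad/s.
T_d = 2π/ω_d = 0.5571 s.

0.557 s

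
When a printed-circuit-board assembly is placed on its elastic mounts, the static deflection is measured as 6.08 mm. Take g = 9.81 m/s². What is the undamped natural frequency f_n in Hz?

ω_n = √(g/δ_st) = √(9.81/0.00608) = √1613 = 40.17 rad/s.
f_n = ω_n/(2π) = 40.17/6.283 = 6.393 Hz.

6.39 Hz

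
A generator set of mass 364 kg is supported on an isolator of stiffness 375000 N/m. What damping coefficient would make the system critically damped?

c_c = 2√(k·m) = 2√(375000 × 364) = 2 × 11680 = 23370 N·s/m.

23400 N·s/m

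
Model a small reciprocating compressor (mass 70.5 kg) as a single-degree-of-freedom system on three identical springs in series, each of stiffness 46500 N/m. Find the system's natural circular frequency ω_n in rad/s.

14.8 rad/s

Series springs: 1/k_eq = 3/46500, so k_eq = 46500/3 = 15500 N/m.
ω_n = √(k_eq/m) = √(15500/70.5) = √219.9 = 14.83 rad/s.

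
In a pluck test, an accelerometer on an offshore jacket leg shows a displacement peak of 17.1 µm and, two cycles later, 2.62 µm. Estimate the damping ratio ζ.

Logarithmic decrement δ = (1/n)·ln(x₀/x_n) = (1/2)·ln(17.1/2.62) = (1/2)·ln(6.527) = 0.9380.
ζ = δ/√(4π² + δ²) = 0.9380/√(39.48 + 0.880) = 0.9380/6.353 = 0.1476.

0.148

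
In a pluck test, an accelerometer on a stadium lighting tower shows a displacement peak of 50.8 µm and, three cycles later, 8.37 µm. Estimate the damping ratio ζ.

Logarithmic decrement δ = (1/n)·ln(x₀/x_n) = (1/3)·ln(50.8/8.37) = (1/3)·ln(6.069) = 0.6011.
ζ = δ/√(4π² + δ²) = 0.6011/√(39.48 + 0.361) = 0.6011/6.312 = 0.09523.

0.0952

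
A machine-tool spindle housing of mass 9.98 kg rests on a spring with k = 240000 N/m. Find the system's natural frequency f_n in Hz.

ω_n = √(k/m) = √(240000/9.98) = √24050 = 155.1 rad/s.
f_n = ω_n/(2π) = 155.1/6.283 = 24.68 Hz.

24.7 Hz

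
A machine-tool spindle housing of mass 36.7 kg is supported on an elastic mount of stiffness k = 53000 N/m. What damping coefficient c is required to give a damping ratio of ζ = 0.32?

893 N·s/m

c_c = 2√(k·m) = 2√(53000 × 36.7) = 2789 N·s/m.
c = ζ·c_c = 0.32 × 2789 = 892.6 N·s/m.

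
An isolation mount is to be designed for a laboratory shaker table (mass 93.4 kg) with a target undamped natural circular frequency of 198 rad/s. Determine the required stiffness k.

k = m·ω_n² = 93.4 × 198.0² = 93.4 × 39200 = 3662000 N/m.

3660000 N/m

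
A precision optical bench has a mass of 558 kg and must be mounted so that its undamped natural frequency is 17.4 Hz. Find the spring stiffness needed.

6670000 N/m

ω_n = 2πf_n = 2π × 17.4 = 109.3 rad/s.
k = m·ω_n² = 558 × 109.3² = 558 × 11950 = 6669000 N/m.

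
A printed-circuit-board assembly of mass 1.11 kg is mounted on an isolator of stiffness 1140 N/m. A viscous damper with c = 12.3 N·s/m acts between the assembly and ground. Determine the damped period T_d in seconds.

0.199 s

ω_n = √(k/m) = √(1140/1.11) = 32.05 rad/s.
Critical damping c_c = 2√(k·m) = 2√(1140 × 1.11) = 71.14 N·s/m, so ζ = c/c_c = 12.3/71.14 = 0.1729.
ω_d = ω_n√(1 − ζ²) = 32.05 × √(1 − 0.0299) = 31.56 rad/s.
T_d = 2π/ω_d = 0.1991 s.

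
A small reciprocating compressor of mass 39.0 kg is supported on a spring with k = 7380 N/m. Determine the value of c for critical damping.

1070 N·s/m

c_c = 2√(k·m) = 2√(7380 × 39.0) = 2 × 536.5 = 1073 N·s/m.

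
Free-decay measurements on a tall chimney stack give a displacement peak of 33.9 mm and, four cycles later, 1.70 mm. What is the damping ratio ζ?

Logarithmic decrement δ = (1/n)·ln(x₀/x_n) = (1/4)·ln(33.9/1.70) = (1/4)·ln(19.94) = 0.7482.
ζ = δ/√(4π² + δ²) = 0.7482/√(39.48 + 0.560) = 0.7482/6.328 = 0.1182.

0.118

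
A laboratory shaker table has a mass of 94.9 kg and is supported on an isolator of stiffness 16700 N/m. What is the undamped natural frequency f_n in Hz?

ω_n = √(k/m) = √(16700/94.9) = √176.0 = 13.27 rad/s.
f_n = ω_n/(2π) = 13.27/6.283 = 2.111 Hz.

2.11 Hz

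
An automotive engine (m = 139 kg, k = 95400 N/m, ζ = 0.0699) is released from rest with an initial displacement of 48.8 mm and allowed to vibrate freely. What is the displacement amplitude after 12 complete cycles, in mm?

0.248 mm

Logarithmic decrement δ = 2πζ/√(1 − ζ²) = 2π × 0.06990/√(1 − 0.00489) = 0.4403.
After n cycles, x_n/x₀ = e^(−nδ), so x_12 = 48.8 × e^(−12 × 0.4403) = 48.8 × 0.005076 = 0.2477 mm.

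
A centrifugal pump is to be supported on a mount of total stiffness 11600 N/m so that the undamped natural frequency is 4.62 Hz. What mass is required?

13.8 kg

ω_n = 2πf_n = 2π × 4.62 = 29.03 rad/s.
m = k/ω_n² = 11600/29.03² = 11600/842.6 = 13.77 kg.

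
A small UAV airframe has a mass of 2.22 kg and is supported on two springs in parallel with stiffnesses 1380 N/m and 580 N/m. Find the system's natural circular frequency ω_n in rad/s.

29.7 rad/s

Parallel springs add: k_eq = 1380 + 580 = 1960 N/m.
ω_n = √(k_eq/m) = √(1960/2.22) = √882.9 = 29.71 rad/s.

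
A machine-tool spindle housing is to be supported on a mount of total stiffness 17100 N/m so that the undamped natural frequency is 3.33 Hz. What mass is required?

39.1 kg

ω_n = 2πf_n = 2π × 3.33 = 20.92 rad/s.
m = k/ω_n² = 17100/20.92² = 17100/437.8 = 39.06 kg.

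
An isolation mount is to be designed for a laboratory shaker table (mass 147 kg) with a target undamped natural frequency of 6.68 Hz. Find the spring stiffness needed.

ω_n = 2πf_n = 2π × 6.68 = 41.97 rad/s.
k = m·ω_n² = 147 × 41.97² = 147 × 1762 = 259000 N/m.

259000 N/m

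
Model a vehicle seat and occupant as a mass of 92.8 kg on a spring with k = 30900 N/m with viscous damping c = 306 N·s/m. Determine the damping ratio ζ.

0.0904

ω_n = √(k/m) = √(30900/92.8) = 18.25 rad/s.
Critical damping c_c = 2√(k·m) = 2√(30900 × 92.8) = 3387 N·s/m, so ζ = c/c_c = 306/3387 = 0.09035.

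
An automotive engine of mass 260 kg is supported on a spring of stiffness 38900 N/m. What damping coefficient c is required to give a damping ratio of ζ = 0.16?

1020 N·s/m

c_c = 2√(k·m) = 2√(38900 × 260) = 6361 N·s/m.
c = ζ·c_c = 0.16 × 6361 = 1018 N·s/m.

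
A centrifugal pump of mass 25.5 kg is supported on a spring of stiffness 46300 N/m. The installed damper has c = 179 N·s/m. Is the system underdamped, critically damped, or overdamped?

c_c = 2√(k·m) = 2173 N·s/m; ζ = c/c_c = 179/2173 = 0.0824.
Since ζ < 1 the system is underdamped.

underdamped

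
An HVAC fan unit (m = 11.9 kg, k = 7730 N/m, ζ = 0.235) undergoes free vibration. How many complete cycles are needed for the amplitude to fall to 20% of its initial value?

Logarithmic decrement δ = 2πζ/√(1 − ζ²) = 2π × 0.2350/√(1 − 0.0552) = 1.519.
x_n/x₀ = e^(−nδ) ≤ 0.2; take ln: n ≥ ln(1/0.2)/δ = 1.609/1.519 = 1.059.
So 2 complete cycles are required.

2 cycles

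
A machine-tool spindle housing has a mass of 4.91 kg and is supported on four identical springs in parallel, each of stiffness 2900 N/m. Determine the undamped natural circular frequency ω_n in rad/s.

48.6 rad/s

Parallel springs add: k_eq = 4 × 2900 = 11600 N/m.
ω_n = √(k_eq/m) = √(11600/4.91) = √2363 = 48.61 rad/s.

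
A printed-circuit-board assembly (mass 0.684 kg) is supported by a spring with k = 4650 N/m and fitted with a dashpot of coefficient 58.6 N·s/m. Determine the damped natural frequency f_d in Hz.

ω_n = √(k/m) = √(4650/0.684) = 82.45 rad/s.
Critical damping c_c = 2√(k·m) = 2√(4650 × 0.684) = 112.8 N·s/m, so ζ = c/c_c = 58.6/112.8 = 0.5195.
ω_d = ω_n√(1 − ζ²) = 82.45 × √(1 − 0.270) = 70.45 rad/s.
f_d = ω_d/(2π) = 11.21 Hz.

11.2 Hz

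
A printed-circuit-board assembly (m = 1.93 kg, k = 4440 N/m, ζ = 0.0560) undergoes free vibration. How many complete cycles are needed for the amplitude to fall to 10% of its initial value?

7 cycles

Logarithmic decrement δ = 2πζ/√(1 − ζ²) = 2π × 0.05600/√(1 − 0.00314) = 0.3524.
x_n/x₀ = e^(−nδ) ≤ 0.1; take ln: n ≥ ln(1/0.1)/δ = 2.303/0.3524 = 6.534.
So 7 complete cycles are required.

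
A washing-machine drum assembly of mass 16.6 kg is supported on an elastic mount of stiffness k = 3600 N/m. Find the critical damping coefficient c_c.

489 N·s/m

c_c = 2√(k·m) = 2√(3600 × 16.6) = 2 × 244.5 = 488.9 N·s/m.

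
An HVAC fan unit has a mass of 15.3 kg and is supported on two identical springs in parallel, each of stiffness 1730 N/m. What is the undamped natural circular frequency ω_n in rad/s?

15.0 rad/s

Parallel springs add: k_eq = 2 × 1730 = 3460 N/m.
ω_n = √(k_eq/m) = √(3460/15.3) = √226.1 = 15.04 rad/s.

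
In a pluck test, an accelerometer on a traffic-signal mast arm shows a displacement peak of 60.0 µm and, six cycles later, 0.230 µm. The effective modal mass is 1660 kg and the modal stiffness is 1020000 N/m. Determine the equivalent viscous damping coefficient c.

Logarithmic decrement δ = (1/n)·ln(x₀/x_n) = (1/6)·ln(60.0/0.230) = (1/6)·ln(260.9) = 0.9273.
ζ = δ/√(4π² + δ²) = 0.9273/√(39.48 + 0.860) = 0.9273/6.351 = 0.1460.
c = ζ · 2√(km) = 0.1460 × 2√(1020000 × 1660) = 0.1460 × 82300 = 12020 N·s/m.

12000 N·s/m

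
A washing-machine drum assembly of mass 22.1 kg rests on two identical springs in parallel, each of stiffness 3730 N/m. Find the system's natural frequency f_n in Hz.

2.92 Hz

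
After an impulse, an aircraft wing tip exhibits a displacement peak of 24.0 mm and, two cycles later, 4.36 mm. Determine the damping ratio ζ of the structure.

0.134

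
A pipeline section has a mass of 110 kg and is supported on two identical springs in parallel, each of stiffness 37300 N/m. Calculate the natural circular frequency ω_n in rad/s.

26.0 rad/s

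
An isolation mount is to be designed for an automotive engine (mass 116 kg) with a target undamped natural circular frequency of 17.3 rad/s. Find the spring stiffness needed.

k = m·ω_n² = 116 × 17.30² = 116 × 299.3 = 34720 N/m.

34700 N/m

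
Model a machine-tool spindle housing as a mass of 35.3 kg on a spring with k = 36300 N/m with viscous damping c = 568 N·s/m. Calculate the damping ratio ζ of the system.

ω_n = √(k/m) = √(36300/35.3) = 32.07 rad/s.
Critical damping c_c = 2√(k·m) = 2√(36300 × 35.3) = 2264 N·s/m, so ζ = c/c_c = 568/2264 = 0.2509.

0.251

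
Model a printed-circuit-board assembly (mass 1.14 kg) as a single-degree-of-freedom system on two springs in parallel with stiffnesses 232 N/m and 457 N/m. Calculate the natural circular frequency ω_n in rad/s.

Parallel springs add: k_eq = 232 + 457 = 689.0 N/m.
ω_n = √(k_eq/m) = √(689.0/1.14) = √604.4 = 24.58 rad/s.

24.6 rad/s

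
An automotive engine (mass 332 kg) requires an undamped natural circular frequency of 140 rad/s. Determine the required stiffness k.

k = m·ω_n² = 332 × 140.0² = 332 × 19600 = 6507000 N/m.

6510000 N/m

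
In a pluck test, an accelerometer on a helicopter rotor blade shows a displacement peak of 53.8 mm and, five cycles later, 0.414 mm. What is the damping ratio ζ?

Logarithmic decrement δ = (1/n)·ln(x₀/x_n) = (1/5)·ln(53.8/0.414) = (1/5)·ln(130.0) = 0.9734.
ζ = δ/√(4π² + δ²) = 0.9734/√(39.48 + 0.948) = 0.9734/6.358 = 0.1531.

0.153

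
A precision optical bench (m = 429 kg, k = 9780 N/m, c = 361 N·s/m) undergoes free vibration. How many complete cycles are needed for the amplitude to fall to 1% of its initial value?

9 cycles

ζ = c/(2√(km)) = 361/(2√(9780 × 429)) = 361/4097 = 0.08812.
Logarithmic decrement δ = 2πζ/√(1 − ζ²) = 2π × 0.08812/√(1 − 0.00777) = 0.5558.
x_n/x₀ = e^(−nδ) ≤ 0.01; take ln: n ≥ ln(1/0.01)/δ = 4.605/0.5558 = 8.285.
So 9 complete cycles are required.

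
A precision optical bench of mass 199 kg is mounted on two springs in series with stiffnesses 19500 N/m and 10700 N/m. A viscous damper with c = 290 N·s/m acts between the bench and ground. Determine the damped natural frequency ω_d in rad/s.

5.85 rad/s

Series springs: 1/k_eq = 1/19500 + 1/10700 = 0.0001447, so k_eq = 6909 N/m.
ω_n = √(k_eq/m) = √(6909/199) = 5.892 rad/s.
Critical damping c_c = 2√(k_eq·m) = 2√(6909 × 199) = 2345 N·s/m, so ζ = c/c_c = 290/2345 = 0.1237.
ω_d = ω_n√(1 − ζ²) = 5.892 × √(1 − 0.0153) = 5.847 rad/s.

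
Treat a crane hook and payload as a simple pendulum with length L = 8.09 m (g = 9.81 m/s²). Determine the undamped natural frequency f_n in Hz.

For a simple pendulum ω_n = √(g/L) = √(9.81/8.09) = √1.213 = 1.101 rad/s.
f_n = ω_n/(2π) = 1.101/6.283 = 0.1753 Hz.

0.175 Hz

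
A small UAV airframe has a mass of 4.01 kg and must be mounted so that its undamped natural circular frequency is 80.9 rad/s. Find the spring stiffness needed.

26200 N/m

k = m·ω_n² = 4.01 × 80.90² = 4.01 × 6545 = 26240 N/m.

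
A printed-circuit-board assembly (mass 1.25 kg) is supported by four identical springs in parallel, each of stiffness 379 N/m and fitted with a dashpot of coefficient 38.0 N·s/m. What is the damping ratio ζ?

0.436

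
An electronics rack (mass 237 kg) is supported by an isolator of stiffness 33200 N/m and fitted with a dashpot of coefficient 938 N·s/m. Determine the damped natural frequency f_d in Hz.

1.86 Hz

ω_n = √(k/m) = √(33200/237) = 11.84 rad/s.
Critical damping c_c = 2√(k·m) = 2√(33200 × 237) = 5610 N·s/m, so ζ = c/c_c = 938/5610 = 0.1672.
ω_d = ω_n√(1 − ζ²) = 11.84 × √(1 − 0.0280) = 11.67 rad/s.
f_d = ω_d/(2π) = 1.857 Hz.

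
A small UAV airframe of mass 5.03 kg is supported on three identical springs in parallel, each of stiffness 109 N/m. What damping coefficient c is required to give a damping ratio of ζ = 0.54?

43.8 N·s/m

Parallel springs add: k_eq = 3 × 109 = 327.0 N/m.
c_c = 2√(k_eq·m) = 2√(327.0 × 5.03) = 81.11 N·s/m.
c = ζ·c_c = 0.54 × 81.11 = 43.80 N·s/m.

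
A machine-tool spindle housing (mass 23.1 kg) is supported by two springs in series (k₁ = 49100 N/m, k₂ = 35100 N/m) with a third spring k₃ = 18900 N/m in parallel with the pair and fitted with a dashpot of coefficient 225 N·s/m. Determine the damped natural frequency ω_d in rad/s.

41.0 rad/s

Series pair: k_s = k₁k₂/(k₁+k₂) = (49100)(35100)/(49100 + 35100) = 20470 N/m. In parallel with k₃: k_eq = 20470 + 18900 = 39370 N/m.
ω_n = √(k_eq/m) = √(39370/23.1) = 41.28 rad/s.
Critical damping c_c = 2√(k_eq·m) = 2√(39370 × 23.1) = 1907 N·s/m, so ζ = c/c_c = 225/1907 = 0.1180.
ω_d = ω_n√(1 − ζ²) = 41.28 × √(1 − 0.0139) = 40.99 rad/s.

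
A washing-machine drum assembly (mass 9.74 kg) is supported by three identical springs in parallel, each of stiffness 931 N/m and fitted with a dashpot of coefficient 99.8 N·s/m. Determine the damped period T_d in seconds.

Parallel springs add: k_eq = 3 × 931 = 2793 N/m.
ω_n = √(k_eq/m) = √(2793/9.74) = 16.93 rad/s.
Critical damping c_c = 2√(k_eq·m) = 2√(2793 × 9.74) = 329.9 N·s/m, so ζ = c/c_c = 99.8/329.9 = 0.3025.
ω_d = ω_n√(1 − ζ²) = 16.93 × √(1 − 0.0915) = 16.14 rad/s.
T_d = 2π/ω_d = 0.3893 s.

0.389 s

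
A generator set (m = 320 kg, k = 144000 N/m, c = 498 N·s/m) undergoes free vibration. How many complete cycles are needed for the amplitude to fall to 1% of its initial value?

ζ = c/(2√(km)) = 498/(2√(144000 × 320)) = 498/13580 = 0.03668.
Logarithmic decrement δ = 2πζ/√(1 − ζ²) = 2π × 0.03668/√(1 − 0.00135) = 0.2306.
x_n/x₀ = e^(−nδ) ≤ 0.01; take ln: n ≥ ln(1/0.01)/δ = 4.605/0.2306 = 19.97.
So 20 complete cycles are required.

20 cycles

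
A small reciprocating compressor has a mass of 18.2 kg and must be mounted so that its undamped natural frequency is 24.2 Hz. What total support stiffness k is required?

ω_n = 2πf_n = 2π × 24.2 = 152.1 rad/s.
k = m·ω_n² = 18.2 × 152.1² = 18.2 × 23120 = 420800 N/m.

421000 N/m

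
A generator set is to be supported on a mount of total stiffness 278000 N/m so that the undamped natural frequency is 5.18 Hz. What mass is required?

262 kg

ω_n = 2πf_n = 2π × 5.18 = 32.55 rad/s.
m = k/ω_n² = 278000/32.55² = 278000/1059 = 262.4 kg.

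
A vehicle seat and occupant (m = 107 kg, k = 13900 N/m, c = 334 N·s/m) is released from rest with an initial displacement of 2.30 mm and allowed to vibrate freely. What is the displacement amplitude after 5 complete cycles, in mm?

0.0299 mm

ζ = c/(2√(km)) = 334/(2√(13900 × 107)) = 334/2439 = 0.1369.
Logarithmic decrement δ = 2πζ/√(1 − ζ²) = 2π × 0.1369/√(1 − 0.0188) = 0.8686.
After n cycles, x_n/x₀ = e^(−nδ), so x_5 = 2.30 × e^(−5 × 0.8686) = 2.30 × 0.01300 = 0.02990 mm.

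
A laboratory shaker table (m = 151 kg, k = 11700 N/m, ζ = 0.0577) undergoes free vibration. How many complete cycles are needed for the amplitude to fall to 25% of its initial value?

4 cycles

Logarithmic decrement δ = 2πζ/√(1 − ζ²) = 2π × 0.05770/√(1 − 0.00333) = 0.3631.
x_n/x₀ = e^(−nδ) ≤ 0.25; take ln: n ≥ ln(1/0.25)/δ = 1.386/0.3631 = 3.817.
So 4 complete cycles are required.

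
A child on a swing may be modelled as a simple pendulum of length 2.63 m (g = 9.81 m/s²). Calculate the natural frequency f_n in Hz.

0.307 Hz

For a simple pendulum ω_n = √(g/L) = √(9.81/2.63) = √3.730 = 1.931 rad/s.
f_n = ω_n/(2π) = 1.931/6.283 = 0.3074 Hz.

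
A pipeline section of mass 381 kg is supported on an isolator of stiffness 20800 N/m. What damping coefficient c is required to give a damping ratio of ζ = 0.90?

5070 N·s/m

c_c = 2√(k·m) = 2√(20800 × 381) = 5630 N·s/m.
c = ζ·c_c = 0.90 × 5630 = 5067 N·s/m.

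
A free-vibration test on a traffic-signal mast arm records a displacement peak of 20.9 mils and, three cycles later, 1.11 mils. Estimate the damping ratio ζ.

Logarithmic decrement δ = (1/n)·ln(x₀/x_n) = (1/3)·ln(20.9/1.11) = (1/3)·ln(18.83) = 0.9785.
ζ = δ/√(4π² + δ²) = 0.9785/√(39.48 + 0.957) = 0.9785/6.359 = 0.1539.

0.154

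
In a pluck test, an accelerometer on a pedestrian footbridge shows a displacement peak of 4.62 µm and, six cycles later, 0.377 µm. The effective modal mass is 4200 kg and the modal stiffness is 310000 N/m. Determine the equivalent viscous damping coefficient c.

4790 N·s/m

Logarithmic decrement δ = (1/n)·ln(x₀/x_n) = (1/6)·ln(4.62/0.377) = (1/6)·ln(12.25) = 0.4177.
ζ = δ/√(4π² + δ²) = 0.4177/√(39.48 + 0.174) = 0.4177/6.297 = 0.06632.
c = ζ · 2√(km) = 0.06632 × 2√(310000 × 4200) = 0.06632 × 72170 = 4786 N·s/m.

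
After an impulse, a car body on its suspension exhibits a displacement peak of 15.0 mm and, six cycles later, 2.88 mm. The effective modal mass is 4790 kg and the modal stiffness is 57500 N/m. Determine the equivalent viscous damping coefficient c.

Logarithmic decrement δ = (1/n)·ln(x₀/x_n) = (1/6)·ln(15.0/2.88) = (1/6)·ln(5.208) = 0.2750.
ζ = δ/√(4π² + δ²) = 0.2750/√(39.48 + 0.0756) = 0.2750/6.289 = 0.04373.
c = ζ · 2√(km) = 0.04373 × 2√(57500 × 4790) = 0.04373 × 33190 = 1452 N·s/m.

1450 N·s/m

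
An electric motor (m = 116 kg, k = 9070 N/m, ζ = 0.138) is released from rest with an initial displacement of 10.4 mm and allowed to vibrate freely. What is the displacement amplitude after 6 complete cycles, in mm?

0.0544 mm

Logarithmic decrement δ = 2πζ/√(1 − ζ²) = 2π × 0.1380/√(1 − 0.0190) = 0.8755.
After n cycles, x_n/x₀ = e^(−nδ), so x_6 = 10.4 × e^(−6 × 0.8755) = 10.4 × 0.005233 = 0.05443 mm.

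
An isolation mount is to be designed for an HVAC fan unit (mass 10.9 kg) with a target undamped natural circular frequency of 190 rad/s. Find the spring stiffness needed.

393000 N/m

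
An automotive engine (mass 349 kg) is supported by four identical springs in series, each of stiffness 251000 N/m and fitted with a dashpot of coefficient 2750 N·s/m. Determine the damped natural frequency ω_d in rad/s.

Series springs: 1/k_eq = 4/251000, so k_eq = 251000/4 = 62750 N/m.
ω_n = √(k_eq/m) = √(62750/349) = 13.41 rad/s.
Critical damping c_c = 2√(k_eq·m) = 2√(62750 × 349) = 9359 N·s/m, so ζ = c/c_c = 2750/9359 = 0.2938.
ω_d = ω_n√(1 − ζ²) = 13.41 × √(1 − 0.0863) = 12.82 rad/s.

12.8 rad/s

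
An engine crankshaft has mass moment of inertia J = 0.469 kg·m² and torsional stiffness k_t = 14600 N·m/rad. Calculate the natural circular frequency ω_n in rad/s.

ω_n = √(k_t/J) = √(14600/0.469) = √31130 = 176.4 rad/s.

176 rad/s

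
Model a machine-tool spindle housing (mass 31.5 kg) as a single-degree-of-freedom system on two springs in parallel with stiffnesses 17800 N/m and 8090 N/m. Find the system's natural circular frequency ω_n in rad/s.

Parallel springs add: k_eq = 17800 + 8090 = 25890 N/m.
ω_n = √(k_eq/m) = √(25890/31.5) = √821.9 = 28.67 rad/s.

28.7 rad/s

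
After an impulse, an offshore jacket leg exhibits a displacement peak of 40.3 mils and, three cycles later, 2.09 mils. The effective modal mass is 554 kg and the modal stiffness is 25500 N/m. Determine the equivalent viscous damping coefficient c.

Logarithmic decrement δ = (1/n)·ln(x₀/x_n) = (1/3)·ln(40.3/2.09) = (1/3)·ln(19.28) = 0.9864.
ζ = δ/√(4π² + δ²) = 0.9864/√(39.48 + 0.973) = 0.9864/6.360 = 0.1551.
c = ζ · 2√(km) = 0.1551 × 2√(25500 × 554) = 0.1551 × 7517 = 1166 N·s/m.

1170 N·s/m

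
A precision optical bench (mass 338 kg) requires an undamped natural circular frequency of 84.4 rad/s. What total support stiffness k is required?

2410000 N/m

k = m·ω_n² = 338 × 84.40² = 338 × 7123 = 2408000 N/m.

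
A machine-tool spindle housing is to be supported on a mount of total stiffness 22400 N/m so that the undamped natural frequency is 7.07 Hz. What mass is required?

11.4 kg

ω_n = 2πf_n = 2π × 7.07 = 44.42 rad/s.
m = k/ω_n² = 22400/44.42² = 22400/1973 = 11.35 kg.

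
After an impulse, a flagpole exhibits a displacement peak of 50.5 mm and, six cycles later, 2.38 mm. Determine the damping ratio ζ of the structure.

Logarithmic decrement δ = (1/n)·ln(x₀/x_n) = (1/6)·ln(50.5/2.38) = (1/6)·ln(21.22) = 0.5091.
ζ = δ/√(4π² + δ²) = 0.5091/√(39.48 + 0.259) = 0.5091/6.304 = 0.08077.

0.0808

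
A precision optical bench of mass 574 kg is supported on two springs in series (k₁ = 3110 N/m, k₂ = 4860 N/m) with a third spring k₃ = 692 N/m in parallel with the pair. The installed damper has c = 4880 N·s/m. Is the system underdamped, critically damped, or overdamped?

Series pair: k_s = k₁k₂/(k₁+k₂) = (3110)(4860)/(3110 + 4860) = 1896 N/m. In parallel with k₃: k_eq = 1896 + 692 = 2588 N/m.
c_c = 2√(k_eq·m) = 2438 N·s/m; ζ = c/c_c = 4880/2438 = 2.00.
Since ζ > 1 the system is overdamped.

overdamped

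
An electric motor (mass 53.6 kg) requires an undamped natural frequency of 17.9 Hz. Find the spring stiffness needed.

678000 N/m

ω_n = 2πf_n = 2π × 17.9 = 112.5 rad/s.
k = m·ω_n² = 53.6 × 112.5² = 53.6 × 12650 = 678000 N/m.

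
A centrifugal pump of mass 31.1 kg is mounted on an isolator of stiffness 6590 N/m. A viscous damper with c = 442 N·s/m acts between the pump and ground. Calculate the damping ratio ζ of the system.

0.488

ω_n = √(k/m) = √(6590/31.1) = 14.56 rad/s.
Critical damping c_c = 2√(k·m) = 2√(6590 × 31.1) = 905.4 N·s/m, so ζ = c/c_c = 442/905.4 = 0.4882.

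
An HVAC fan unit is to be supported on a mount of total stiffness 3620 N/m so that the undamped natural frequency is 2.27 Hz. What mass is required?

17.8 kg

ω_n = 2πf_n = 2π × 2.27 = 14.26 rad/s.
m = k/ω_n² = 3620/14.26² = 3620/203.4 = 17.79 kg.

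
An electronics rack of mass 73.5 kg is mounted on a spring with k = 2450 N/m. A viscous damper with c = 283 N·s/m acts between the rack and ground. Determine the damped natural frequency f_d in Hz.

0.866 Hz

ω_n = √(k/m) = √(2450/73.5) = 5.774 rad/s.
Critical damping c_c = 2√(k·m) = 2√(2450 × 73.5) = 848.7 N·s/m, so ζ = c/c_c = 283/848.7 = 0.3334.
ω_d = ω_n√(1 − ζ²) = 5.774 × √(1 − 0.111) = 5.443 rad/s.
f_d = ω_d/(2π) = 0.8663 Hz.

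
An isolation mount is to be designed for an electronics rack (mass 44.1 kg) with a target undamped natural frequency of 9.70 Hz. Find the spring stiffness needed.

164000 N/m

ω_n = 2πf_n = 2π × 9.70 = 60.95 rad/s.
k = m·ω_n² = 44.1 × 60.95² = 44.1 × 3715 = 163800 N/m.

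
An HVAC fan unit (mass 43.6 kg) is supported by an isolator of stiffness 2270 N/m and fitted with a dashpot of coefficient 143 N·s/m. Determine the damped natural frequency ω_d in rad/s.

7.03 rad/s

ω_n = √(k/m) = √(2270/43.6) = 7.216 rad/s.
Critical damping c_c = 2√(k·m) = 2√(2270 × 43.6) = 629.2 N·s/m, so ζ = c/c_c = 143/629.2 = 0.2273.
ω_d = ω_n√(1 − ζ²) = 7.216 × √(1 − 0.0517) = 7.027 rad/s.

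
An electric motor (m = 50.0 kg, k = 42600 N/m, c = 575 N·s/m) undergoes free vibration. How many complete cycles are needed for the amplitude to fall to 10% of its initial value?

ζ = c/(2√(km)) = 575/(2√(42600 × 50.0)) = 575/2919 = 0.1970.
Logarithmic decrement δ = 2πζ/√(1 − ζ²) = 2π × 0.1970/√(1 − 0.0388) = 1.262.
x_n/x₀ = e^(−nδ) ≤ 0.1; take ln: n ≥ ln(1/0.1)/δ = 2.303/1.262 = 1.824.
So 2 complete cycles are required.

2 cycles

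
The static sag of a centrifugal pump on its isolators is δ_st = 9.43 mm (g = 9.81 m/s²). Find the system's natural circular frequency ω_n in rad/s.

32.3 rad/s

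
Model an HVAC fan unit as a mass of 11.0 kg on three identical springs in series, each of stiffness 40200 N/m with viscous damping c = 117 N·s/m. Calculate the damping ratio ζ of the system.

0.152

Series springs: 1/k_eq = 3/40200, so k_eq = 40200/3 = 13400 N/m.
ω_n = √(k_eq/m) = √(13400/11.0) = 34.90 rad/s.
Critical damping c_c = 2√(k_eq·m) = 2√(13400 × 11.0) = 767.9 N·s/m, so ζ = c/c_c = 117/767.9 = 0.1524.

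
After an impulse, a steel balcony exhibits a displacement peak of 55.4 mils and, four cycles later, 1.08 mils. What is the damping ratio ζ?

0.155

Logarithmic decrement δ = (1/n)·ln(x₀/x_n) = (1/4)·ln(55.4/1.08) = (1/4)·ln(51.30) = 0.9844.
ζ = δ/√(4π² + δ²) = 0.9844/√(39.48 + 0.969) = 0.9844/6.360 = 0.1548.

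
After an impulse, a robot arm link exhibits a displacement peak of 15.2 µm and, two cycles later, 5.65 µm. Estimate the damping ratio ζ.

Logarithmic decrement δ = (1/n)·ln(x₀/x_n) = (1/2)·ln(15.2/5.65) = (1/2)·ln(2.690) = 0.4948.
ζ = δ/√(4π² + δ²) = 0.4948/√(39.48 + 0.245) = 0.4948/6.303 = 0.07851.

0.0785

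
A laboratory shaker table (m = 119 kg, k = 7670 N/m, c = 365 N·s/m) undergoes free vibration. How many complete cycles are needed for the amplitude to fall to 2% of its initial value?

ζ = c/(2√(km)) = 365/(2√(7670 × 119)) = 365/1911 = 0.1910.
Logarithmic decrement δ = 2πζ/√(1 − ζ²) = 2π × 0.1910/√(1 − 0.0365) = 1.223.
x_n/x₀ = e^(−nδ) ≤ 0.02; take ln: n ≥ ln(1/0.02)/δ = 3.912/1.223 = 3.199.
So 4 complete cycles are required.

4 cycles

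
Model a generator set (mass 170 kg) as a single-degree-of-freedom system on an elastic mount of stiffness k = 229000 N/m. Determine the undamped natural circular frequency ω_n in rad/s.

36.7 rad/s

ω_n = √(k/m) = √(229000/170) = √1347 = 36.70 rad/s.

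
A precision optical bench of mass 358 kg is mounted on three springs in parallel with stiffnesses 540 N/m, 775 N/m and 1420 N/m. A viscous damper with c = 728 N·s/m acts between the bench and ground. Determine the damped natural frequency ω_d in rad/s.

2.57 rad/s

Parallel springs add: k_eq = 540 + 775 + 1420 = 2735 N/m.
ω_n = √(k_eq/m) = √(2735/358) = 2.764 rad/s.
Critical damping c_c = 2√(k_eq·m) = 2√(2735 × 358) = 1979 N·s/m, so ζ = c/c_c = 728/1979 = 0.3679.
ω_d = ω_n√(1 − ζ²) = 2.764 × √(1 − 0.135) = 2.570 rad/s.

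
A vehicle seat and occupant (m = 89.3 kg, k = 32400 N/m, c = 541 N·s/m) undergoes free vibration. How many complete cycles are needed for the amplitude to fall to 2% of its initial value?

ζ = c/(2√(km)) = 541/(2√(32400 × 89.3)) = 541/3402 = 0.1590.
Logarithmic decrement δ = 2πζ/√(1 − ζ²) = 2π × 0.1590/√(1 − 0.0253) = 1.012.
x_n/x₀ = e^(−nδ) ≤ 0.02; take ln: n ≥ ln(1/0.02)/δ = 3.912/1.012 = 3.865.
So 4 complete cycles are required.

4 cycles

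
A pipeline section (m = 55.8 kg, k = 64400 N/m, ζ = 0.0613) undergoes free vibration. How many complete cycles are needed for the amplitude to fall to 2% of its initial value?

11 cycles

Logarithmic decrement δ = 2πζ/√(1 − ζ²) = 2π × 0.06130/√(1 − 0.00376) = 0.3859.
x_n/x₀ = e^(−nδ) ≤ 0.02; take ln: n ≥ ln(1/0.02)/δ = 3.912/0.3859 = 10.14.
So 11 complete cycles are required.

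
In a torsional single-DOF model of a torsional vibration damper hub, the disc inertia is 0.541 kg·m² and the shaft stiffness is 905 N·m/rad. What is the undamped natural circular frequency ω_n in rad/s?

40.9 rad/s

ω_n = √(k_t/J) = √(905/0.541) = √1673 = 40.90 rad/s.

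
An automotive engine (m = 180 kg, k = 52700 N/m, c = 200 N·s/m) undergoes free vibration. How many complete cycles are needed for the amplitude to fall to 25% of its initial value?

7 cycles

ζ = c/(2√(km)) = 200/(2√(52700 × 180)) = 200/6160 = 0.03247.
Logarithmic decrement δ = 2πζ/√(1 − ζ²) = 2π × 0.03247/√(1 − 0.00105) = 0.2041.
x_n/x₀ = e^(−nδ) ≤ 0.25; take ln: n ≥ ln(1/0.25)/δ = 1.386/0.2041 = 6.792.
So 7 complete cycles are required.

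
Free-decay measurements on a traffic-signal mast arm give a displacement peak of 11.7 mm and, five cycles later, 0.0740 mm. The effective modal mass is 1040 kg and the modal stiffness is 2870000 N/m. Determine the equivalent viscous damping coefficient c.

Logarithmic decrement δ = (1/n)·ln(x₀/x_n) = (1/5)·ln(11.7/0.0740) = (1/5)·ln(158.1) = 1.013.
ζ = δ/√(4π² + δ²) = 1.013/√(39.48 + 1.03) = 1.013/6.364 = 0.1591.
c = ζ · 2√(km) = 0.1591 × 2√(2870000 × 1040) = 0.1591 × 109300 = 17390 N·s/m.

17400 N·s/m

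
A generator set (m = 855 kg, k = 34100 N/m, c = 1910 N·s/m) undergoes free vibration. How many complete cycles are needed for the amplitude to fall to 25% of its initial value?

2 cycles

ζ = c/(2√(km)) = 1910/(2√(34100 × 855)) = 1910/10800 = 0.1769.
Logarithmic decrement δ = 2πζ/√(1 − ζ²) = 2π × 0.1769/√(1 − 0.0313) = 1.129.
x_n/x₀ = e^(−nδ) ≤ 0.25; take ln: n ≥ ln(1/0.25)/δ = 1.386/1.129 = 1.228.
So 2 complete cycles are required.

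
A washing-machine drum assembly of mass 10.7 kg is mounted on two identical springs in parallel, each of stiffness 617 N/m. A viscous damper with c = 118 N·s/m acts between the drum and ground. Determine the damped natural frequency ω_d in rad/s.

9.22 rad/s

Parallel springs add: k_eq = 2 × 617 = 1234 N/m.
ω_n = √(k_eq/m) = √(1234/10.7) = 10.74 rad/s.
Critical damping c_c = 2√(k_eq·m) = 2√(1234 × 10.7) = 229.8 N·s/m, so ζ = c/c_c = 118/229.8 = 0.5135.
ω_d = ω_n√(1 − ζ²) = 10.74 × √(1 − 0.264) = 9.215 rad/s.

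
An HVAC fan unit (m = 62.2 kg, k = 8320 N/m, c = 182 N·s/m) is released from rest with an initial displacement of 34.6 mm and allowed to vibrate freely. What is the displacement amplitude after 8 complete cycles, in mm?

ζ = c/(2√(km)) = 182/(2√(8320 × 62.2)) = 182/1439 = 0.1265.
Logarithmic decrement δ = 2πζ/√(1 − ζ²) = 2π × 0.1265/√(1 − 0.0160) = 0.8012.
After n cycles, x_n/x₀ = e^(−nδ), so x_8 = 34.6 × e^(−8 × 0.8012) = 34.6 × 0.001645 = 0.05692 mm.

0.0569 mm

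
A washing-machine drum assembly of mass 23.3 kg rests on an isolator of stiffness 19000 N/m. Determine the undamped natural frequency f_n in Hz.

4.54 Hz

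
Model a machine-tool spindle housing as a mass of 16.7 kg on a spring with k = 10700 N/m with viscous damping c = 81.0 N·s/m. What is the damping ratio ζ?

0.0958

ω_n = √(k/m) = √(10700/16.7) = 25.31 rad/s.
Critical damping c_c = 2√(k·m) = 2√(10700 × 16.7) = 845.4 N·s/m, so ζ = c/c_c = 81.0/845.4 = 0.09581.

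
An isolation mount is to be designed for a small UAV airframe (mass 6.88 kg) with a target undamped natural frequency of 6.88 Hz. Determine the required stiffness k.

12900 N/m

ω_n = 2πf_n = 2π × 6.88 = 43.23 rad/s.
k = m·ω_n² = 6.88 × 43.23² = 6.88 × 1869 = 12860 N/m.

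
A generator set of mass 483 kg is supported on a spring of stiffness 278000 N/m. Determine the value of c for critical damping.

23200 N·s/m

c_c = 2√(k·m) = 2√(278000 × 483) = 2 × 11590 = 23180 N·s/m.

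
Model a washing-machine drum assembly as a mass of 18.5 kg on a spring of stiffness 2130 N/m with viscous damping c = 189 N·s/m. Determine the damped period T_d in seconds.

ω_n = √(k/m) = √(2130/18.5) = 10.73 rad/s.
Critical damping c_c = 2√(k·m) = 2√(2130 × 18.5) = 397.0 N·s/m, so ζ = c/c_c = 189/397.0 = 0.4761.
ω_d = ω_n√(1 − ζ²) = 10.73 × √(1 − 0.227) = 9.436 rad/s.
T_d = 2π/ω_d = 0.6659 s.

0.666 s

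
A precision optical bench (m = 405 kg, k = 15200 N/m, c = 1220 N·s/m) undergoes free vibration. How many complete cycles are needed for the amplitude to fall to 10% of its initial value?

ζ = c/(2√(km)) = 1220/(2√(15200 × 405)) = 1220/4962 = 0.2459.
Logarithmic decrement δ = 2πζ/√(1 − ζ²) = 2π × 0.2459/√(1 − 0.0604) = 1.594.
x_n/x₀ = e^(−nδ) ≤ 0.1; take ln: n ≥ ln(1/0.1)/δ = 2.303/1.594 = 1.445.
So 2 complete cycles are required.

2 cycles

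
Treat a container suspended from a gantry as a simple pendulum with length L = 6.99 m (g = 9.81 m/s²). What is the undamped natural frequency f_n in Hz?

0.189 Hz

For a simple pendulum ω_n = √(g/L) = √(9.81/6.99) = √1.403 = 1.185 rad/s.
f_n = ω_n/(2π) = 1.185/6.283 = 0.1885 Hz.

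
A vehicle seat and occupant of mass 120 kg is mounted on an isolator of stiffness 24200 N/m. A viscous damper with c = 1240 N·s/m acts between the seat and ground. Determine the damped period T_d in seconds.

ω_n = √(k/m) = √(24200/120) = 14.20 rad/s.
Critical damping c_c = 2√(k·m) = 2√(24200 × 120) = 3408 N·s/m, so ζ = c/c_c = 1240/3408 = 0.3638.
ω_d = ω_n√(1 − ζ²) = 14.20 × √(1 − 0.132) = 13.23 rad/s.
T_d = 2π/ω_d = 0.4750 s.

0.475 s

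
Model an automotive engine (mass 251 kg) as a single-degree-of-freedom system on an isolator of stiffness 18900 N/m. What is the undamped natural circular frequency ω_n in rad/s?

ω_n = √(k/m) = √(18900/251) = √75.30 = 8.677 rad/s.

8.68 rad/s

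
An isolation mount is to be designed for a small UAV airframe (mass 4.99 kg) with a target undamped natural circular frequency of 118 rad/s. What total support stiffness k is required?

69500 N/m

k = m·ω_n² = 4.99 × 118.0² = 4.99 × 13920 = 69480 N/m.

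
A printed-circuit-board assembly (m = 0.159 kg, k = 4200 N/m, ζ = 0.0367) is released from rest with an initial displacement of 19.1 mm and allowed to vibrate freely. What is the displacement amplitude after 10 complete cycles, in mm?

1.90 mm

Logarithmic decrement δ = 2πζ/√(1 − ζ²) = 2π × 0.03670/√(1 − 0.00135) = 0.2307.
After n cycles, x_n/x₀ = e^(−nδ), so x_10 = 19.1 × e^(−10 × 0.2307) = 19.1 × 0.09951 = 1.901 mm.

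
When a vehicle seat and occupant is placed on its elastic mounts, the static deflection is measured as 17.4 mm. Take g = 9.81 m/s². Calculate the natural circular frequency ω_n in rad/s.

ω_n = √(g/δ_st) = √(9.81/0.0174) = √563.8 = 23.74 rad/s.

23.7 rad/s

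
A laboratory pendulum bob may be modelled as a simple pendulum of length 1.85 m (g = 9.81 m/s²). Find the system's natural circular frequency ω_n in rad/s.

2.30 rad/s

For a simple pendulum ω_n = √(g/L) = √(9.81/1.85) = √5.303 = 2.303 rad/s.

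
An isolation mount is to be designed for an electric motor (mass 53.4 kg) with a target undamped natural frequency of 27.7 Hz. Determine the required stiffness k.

ω_n = 2πf_n = 2π × 27.7 = 174.0 rad/s.
k = m·ω_n² = 53.4 × 174.0² = 53.4 × 30290 = 1618000 N/m.

1620000 N/m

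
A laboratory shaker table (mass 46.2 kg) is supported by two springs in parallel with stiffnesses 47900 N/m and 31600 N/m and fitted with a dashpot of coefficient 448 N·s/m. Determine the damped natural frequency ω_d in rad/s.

Parallel springs add: k_eq = 47900 + 31600 = 79500 N/m.
ω_n = √(k_eq/m) = √(79500/46.2) = 41.48 rad/s.
Critical damping c_c = 2√(k_eq·m) = 2√(79500 × 46.2) = 3833 N·s/m, so ζ = c/c_c = 448/3833 = 0.1169.
ω_d = ω_n√(1 − ζ²) = 41.48 × √(1 − 0.0137) = 41.20 rad/s.

41.2 rad/s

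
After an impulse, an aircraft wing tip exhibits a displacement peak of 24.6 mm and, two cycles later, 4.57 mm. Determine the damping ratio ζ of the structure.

0.133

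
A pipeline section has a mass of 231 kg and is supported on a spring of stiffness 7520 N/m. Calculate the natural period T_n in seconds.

1.10 s

ω_n = √(k/m) = √(7520/231) = √32.55 = 5.706 rad/s.
T_n = 2π/ω_n = 6.283/5.706 = 1.101 s.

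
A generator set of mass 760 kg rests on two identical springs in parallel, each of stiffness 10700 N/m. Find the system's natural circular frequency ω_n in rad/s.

Parallel springs add: k_eq = 2 × 10700 = 21400 N/m.
ω_n = √(k_eq/m) = √(21400/760) = √28.16 = 5.306 rad/s.

5.31 rad/s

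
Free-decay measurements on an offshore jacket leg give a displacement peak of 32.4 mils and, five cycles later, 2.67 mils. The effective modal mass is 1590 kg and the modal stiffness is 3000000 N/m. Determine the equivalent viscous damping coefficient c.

Logarithmic decrement δ = (1/n)·ln(x₀/x_n) = (1/5)·ln(32.4/2.67) = (1/5)·ln(12.13) = 0.4992.
ζ = δ/√(4π² + δ²) = 0.4992/√(39.48 + 0.249) = 0.4992/6.303 = 0.07920.
c = ζ · 2√(km) = 0.07920 × 2√(3000000 × 1590) = 0.07920 × 138100 = 10940 N·s/m.

10900 N·s/m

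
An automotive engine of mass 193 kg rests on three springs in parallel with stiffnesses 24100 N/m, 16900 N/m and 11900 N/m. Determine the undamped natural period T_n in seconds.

Parallel springs add: k_eq = 24100 + 16900 + 11900 = 52900 N/m.
ω_n = √(k_eq/m) = √(52900/193) = √274.1 = 16.56 rad/s.
T_n = 2π/ω_n = 6.283/16.56 = 0.3795 s.

0.380 s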